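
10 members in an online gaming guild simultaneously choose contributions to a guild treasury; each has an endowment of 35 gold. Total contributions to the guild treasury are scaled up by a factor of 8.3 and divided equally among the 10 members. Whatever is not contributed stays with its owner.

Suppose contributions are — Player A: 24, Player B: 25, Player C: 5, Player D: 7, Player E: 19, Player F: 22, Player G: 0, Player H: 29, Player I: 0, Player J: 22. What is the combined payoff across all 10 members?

Total contributed: 24 + 25 + 5 + 7 + 19 + 22 + 0 + 29 + 0 + 22 = 153; total kept: 10 × 35 − 153 = 197.
The guild treasury pays out 8.3 × 153 = 1269.90 in aggregate.
Group total = 197 + 1269.90 = 1466.90.

1466.90 gold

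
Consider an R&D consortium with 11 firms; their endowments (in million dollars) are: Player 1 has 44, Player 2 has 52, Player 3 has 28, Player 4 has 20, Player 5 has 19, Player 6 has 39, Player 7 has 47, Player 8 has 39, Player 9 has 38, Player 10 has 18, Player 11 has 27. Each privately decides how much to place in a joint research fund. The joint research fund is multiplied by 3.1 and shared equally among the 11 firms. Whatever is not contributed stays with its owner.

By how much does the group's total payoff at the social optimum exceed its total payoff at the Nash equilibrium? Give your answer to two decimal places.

779.10 million dollars

The private return per contributed unit is 3.1/11 = 0.2818 < 1 for every player regardless of endowment, so the Nash equilibrium is zero contribution and the group total is Σ E_j = 44 + 52 + 28 + 20 + 19 + 39 + 47 + 39 + 38 + 18 + 27 = 371.
Each contributed unit returns 3.100 to the group, so the social optimum is full contribution by everyone: group total = 3.100 × 371 = 1150.10.
Efficiency loss = (3.100 − 1) × 371 = 779.10.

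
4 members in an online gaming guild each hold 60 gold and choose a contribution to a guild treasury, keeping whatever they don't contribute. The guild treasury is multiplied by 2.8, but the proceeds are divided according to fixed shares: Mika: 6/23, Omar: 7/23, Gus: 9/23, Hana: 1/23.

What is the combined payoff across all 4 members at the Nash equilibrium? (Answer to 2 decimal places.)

A player with share s gets back 2.8·s per unit contributed, so full contribution is dominant for anyone with s > 1/2.8 = 0.3571 and zero contribution is dominant for anyone below.
Only Gus (9/23) clears that bar, contributing 60; the remaining 3 contribute 0. Total contributed: 60.
The guild treasury pays out 2.8 × 60 = 168.00 in total (split across the unequal shares, but the aggregate is all that matters for the group sum).
The 3 free-riders keep 60 each, adding 180. Group total = 180 + 168.00 = 348.00.

348.00 gold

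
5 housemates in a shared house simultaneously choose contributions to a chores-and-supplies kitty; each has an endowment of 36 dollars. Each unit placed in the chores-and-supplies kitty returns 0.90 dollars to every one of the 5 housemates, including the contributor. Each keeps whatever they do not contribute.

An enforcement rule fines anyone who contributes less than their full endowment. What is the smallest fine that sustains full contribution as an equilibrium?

3.60 dollars

Given the others contribute fully, the best deviation is to contribute 0 (any partial contribution still incurs the fine and gives up units whose private return 0.90 is below 1).
Deviating from 36 to 0 saves 36 dollars but forfeits the deviator's share of the drop in the chores-and-supplies kitty: 0.90 × 36 = 32.40.
So the deviation gain is 36 − 32.40 = 3.60, and the fine must be at least 3.60 dollars to wipe it out.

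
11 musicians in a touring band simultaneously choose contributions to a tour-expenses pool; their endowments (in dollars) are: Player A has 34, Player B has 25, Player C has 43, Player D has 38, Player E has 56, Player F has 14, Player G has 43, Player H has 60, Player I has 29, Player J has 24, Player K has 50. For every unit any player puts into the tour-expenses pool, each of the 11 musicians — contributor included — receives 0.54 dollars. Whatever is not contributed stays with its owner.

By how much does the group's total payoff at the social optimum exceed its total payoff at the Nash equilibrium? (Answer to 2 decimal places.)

2055.04 dollars

The private return per contributed unit is 0.54 < 1 for everyone, so the Nash equilibrium is zero contribution and the group total is Σ E_j = 34 + 25 + 43 + 38 + 56 + 14 + 43 + 60 + 29 + 24 + 50 = 416.
Each contributed unit returns 5.940 to the group, so the social optimum is full contribution by everyone: group total = 5.940 × 416 = 2471.04.
Efficiency loss = (5.940 − 1) × 416 = 2055.04.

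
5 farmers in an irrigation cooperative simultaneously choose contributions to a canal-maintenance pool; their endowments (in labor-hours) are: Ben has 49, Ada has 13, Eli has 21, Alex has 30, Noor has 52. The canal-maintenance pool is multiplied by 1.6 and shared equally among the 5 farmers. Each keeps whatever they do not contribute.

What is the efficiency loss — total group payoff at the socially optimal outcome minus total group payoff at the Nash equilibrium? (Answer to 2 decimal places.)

The private return per contributed unit is 1.6/5 = 0.3200 < 1 for every player regardless of endowment, so the Nash equilibrium is zero contribution and the group total is Σ E_j = 49 + 13 + 21 + 30 + 52 = 165.
Each contributed unit returns 1.600 to the group, so the social optimum is full contribution by everyone: group total = 1.600 × 165 = 264.00.
Efficiency loss = (1.600 − 1) × 165 = 99.00.

99.00 labor-hours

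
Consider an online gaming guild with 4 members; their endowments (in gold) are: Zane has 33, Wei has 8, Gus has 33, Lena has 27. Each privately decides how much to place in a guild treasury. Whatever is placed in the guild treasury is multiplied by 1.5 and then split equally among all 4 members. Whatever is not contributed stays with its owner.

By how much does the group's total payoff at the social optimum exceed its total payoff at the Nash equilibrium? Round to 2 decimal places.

The private return per contributed unit is 1.5/4 = 0.3750 < 1 for every player regardless of endowment, so the Nash equilibrium is zero contribution and the group total is Σ E_j = 33 + 8 + 33 + 27 = 101.
Each contributed unit returns 1.500 to the group, so the social optimum is full contribution by everyone: group total = 1.500 × 101 = 151.50.
Efficiency loss = (1.500 − 1) × 101 = 50.50.

50.50 gold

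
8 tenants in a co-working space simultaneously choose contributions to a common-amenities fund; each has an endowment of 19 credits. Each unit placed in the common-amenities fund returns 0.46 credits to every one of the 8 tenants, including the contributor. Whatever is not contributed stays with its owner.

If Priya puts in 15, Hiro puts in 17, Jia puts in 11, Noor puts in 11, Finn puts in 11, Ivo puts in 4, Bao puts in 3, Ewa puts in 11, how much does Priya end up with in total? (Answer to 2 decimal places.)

42.18 credits

Total contributed: 15 + 17 + 11 + 11 + 11 + 4 + 3 + 11 = 83.
Each receives 0.46 × 83 = 38.18 from the common-amenities fund.
Priya keeps 19 − 15 = 4, so Priya's payoff is 4 + 38.18 = 42.18.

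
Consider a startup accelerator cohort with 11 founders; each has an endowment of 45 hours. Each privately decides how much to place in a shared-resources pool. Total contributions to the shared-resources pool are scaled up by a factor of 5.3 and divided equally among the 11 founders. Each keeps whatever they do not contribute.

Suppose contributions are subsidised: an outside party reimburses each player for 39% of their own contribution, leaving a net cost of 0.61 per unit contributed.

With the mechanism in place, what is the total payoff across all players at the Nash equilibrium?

495.00 hours

Even with the mechanism, each unit contributed returns only (5.3/11) / 0.61 = 0.7899 per unit of net cost, so contributing nothing is still dominant.
At the Nash equilibrium no one contributes; group total payoff = 11 × 45 = 495.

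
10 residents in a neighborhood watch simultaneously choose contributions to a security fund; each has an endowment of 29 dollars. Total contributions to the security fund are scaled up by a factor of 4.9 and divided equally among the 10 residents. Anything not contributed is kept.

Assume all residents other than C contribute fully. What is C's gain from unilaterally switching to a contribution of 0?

14.79 dollars

Switching from a contribution of 29 to 0 lets C keep an extra 29 dollars, but lowers the security fund by 29, which costs C their own share of that drop: 4.9/10 × 29 = 14.21.
Net gain = 29 − 14.21 = 14.79. The private return per contributed unit (0.4900) is below 1, so free-riding is indeed the best response regardless of what the others do.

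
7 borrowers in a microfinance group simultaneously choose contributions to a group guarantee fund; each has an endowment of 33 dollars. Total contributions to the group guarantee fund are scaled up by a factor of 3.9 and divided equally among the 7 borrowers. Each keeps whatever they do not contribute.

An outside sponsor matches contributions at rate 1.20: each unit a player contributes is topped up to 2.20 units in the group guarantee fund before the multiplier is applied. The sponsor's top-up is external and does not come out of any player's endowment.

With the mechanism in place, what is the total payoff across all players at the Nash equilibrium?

The effective private return per unit is now 3.9 × 2.20 / 7 = 1.2257 > 1, so every player's dominant strategy flips to full contribution.
At the Nash equilibrium everyone contributes 33. Group total payoff = 3.9 × 2.20 × 231 = 1981.98.

1981.98 dollars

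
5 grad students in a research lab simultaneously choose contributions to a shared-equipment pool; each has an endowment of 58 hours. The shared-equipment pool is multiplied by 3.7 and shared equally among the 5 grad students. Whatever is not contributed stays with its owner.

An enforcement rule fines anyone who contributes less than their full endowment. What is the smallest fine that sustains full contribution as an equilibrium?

15.08 hours

Given the others contribute fully, the best deviation is to contribute 0 (any partial contribution still incurs the fine and gives up units whose private return 0.7400 is below 1).
Deviating from 58 to 0 saves 58 hours but forfeits the deviator's share of the drop in the shared-equipment pool: 3.7/5 × 58 = 42.92.
So the deviation gain is 58 − 42.92 = 15.08, and the fine must be at least 15.08 hours to wipe it out.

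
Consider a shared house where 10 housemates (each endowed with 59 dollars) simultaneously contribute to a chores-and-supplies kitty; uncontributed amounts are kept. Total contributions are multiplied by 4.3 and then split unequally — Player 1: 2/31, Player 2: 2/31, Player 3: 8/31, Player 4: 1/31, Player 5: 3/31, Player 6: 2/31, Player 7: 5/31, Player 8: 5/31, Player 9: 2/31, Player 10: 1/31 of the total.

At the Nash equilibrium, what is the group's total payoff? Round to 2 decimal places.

784.70 dollars

Each unit j contributes comes back to j as 4.3 × (j's share), so j prefers to contribute only if that share exceeds 1/4.3 = 0.2326; otherwise keeping the unit dominates.
Only Player 3 (8/31) clears that bar, contributing 59; the remaining 9 contribute 0. Total contributed: 59.
The chores-and-supplies kitty pays out 4.3 × 59 = 253.70 in total (split across the unequal shares, but the aggregate is all that matters for the group sum).
The 9 free-riders keep 59 each, adding 531. Group total = 531 + 253.70 = 784.70.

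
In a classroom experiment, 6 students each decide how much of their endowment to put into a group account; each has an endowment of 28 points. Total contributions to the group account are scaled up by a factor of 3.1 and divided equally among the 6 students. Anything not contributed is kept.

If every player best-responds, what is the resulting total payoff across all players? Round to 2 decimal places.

168.00 points

Each contributed unit returns 3.1/6 = 0.5167 to its contributor — below 1 — so contributing 0 is dominant for every player. At the Nash equilibrium everyone keeps their 28, and the group total is 6 × 28 = 168.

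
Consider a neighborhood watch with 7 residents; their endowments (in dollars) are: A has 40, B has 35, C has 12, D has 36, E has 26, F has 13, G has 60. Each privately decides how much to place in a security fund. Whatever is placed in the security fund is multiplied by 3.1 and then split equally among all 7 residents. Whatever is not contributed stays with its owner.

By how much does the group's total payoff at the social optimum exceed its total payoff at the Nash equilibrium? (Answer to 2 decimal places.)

The private return per contributed unit is 3.1/7 = 0.4429 < 1 for every player regardless of endowment, so the Nash equilibrium is zero contribution and the group total is Σ E_j = 40 + 35 + 12 + 36 + 26 + 13 + 60 = 222.
Each contributed unit returns 3.100 to the group, so the social optimum is full contribution by everyone: group total = 3.100 × 222 = 688.20.
Efficiency loss = (3.100 − 1) × 222 = 466.20.

466.20 dollars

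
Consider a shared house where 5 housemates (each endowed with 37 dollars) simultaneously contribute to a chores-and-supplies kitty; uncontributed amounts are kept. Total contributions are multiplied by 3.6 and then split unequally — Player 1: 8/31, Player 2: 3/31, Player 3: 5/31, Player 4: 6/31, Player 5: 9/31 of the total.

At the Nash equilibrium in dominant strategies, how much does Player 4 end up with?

A player with share s gets back 3.6·s per unit contributed, so full contribution is dominant for anyone with s > 1/3.6 = 0.2778 and zero contribution is dominant for anyone below.
The only share above 0.2778 is Player 5's 9/31, contributing 37; the remaining 4 contribute 0. Total contributed: 37.
Player 4 keeps 37 and receives 3.6 × 37 × 6/31 = 25.78 from the chores-and-supplies kitty, for a payoff of 62.78.

62.78 dollars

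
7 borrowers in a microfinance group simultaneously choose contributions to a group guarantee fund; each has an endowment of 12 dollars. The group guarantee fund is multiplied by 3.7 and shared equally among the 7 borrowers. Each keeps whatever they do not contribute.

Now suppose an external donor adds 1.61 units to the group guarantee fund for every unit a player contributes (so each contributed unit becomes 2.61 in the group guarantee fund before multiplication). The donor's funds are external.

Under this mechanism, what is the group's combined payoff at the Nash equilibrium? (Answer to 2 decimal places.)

Under the mechanism each unit contributed yields 3.7 × 2.61 / 7 = 1.3796 back to its contributor per unit of net cost, which exceeds 1, making full contribution the dominant choice for everyone.
So the Nash equilibrium is full contribution by all 7; the group earns 3.7 × 2.61 × 84 = 811.19.

811.19 dollars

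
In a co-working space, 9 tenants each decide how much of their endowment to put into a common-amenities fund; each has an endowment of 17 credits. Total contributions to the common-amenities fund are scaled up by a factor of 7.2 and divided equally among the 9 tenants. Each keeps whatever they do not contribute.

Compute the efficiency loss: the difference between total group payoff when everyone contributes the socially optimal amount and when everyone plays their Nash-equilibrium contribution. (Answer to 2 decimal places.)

Each contributed unit returns 7.2/9 = 0.8000 to its contributor — below 1 — so contributing 0 is dominant for every player. At the Nash equilibrium everyone keeps their 17, and the group total is 9 × 17 = 153.
Each contributed unit returns 7.200 to the group as a whole (0.8000 to each of 9 players), which exceeds 1, so the social optimum is full contribution: group total = 7.200 × 153 = 1101.60.
Efficiency loss = 1101.60 − 153 = 948.60.

948.60 credits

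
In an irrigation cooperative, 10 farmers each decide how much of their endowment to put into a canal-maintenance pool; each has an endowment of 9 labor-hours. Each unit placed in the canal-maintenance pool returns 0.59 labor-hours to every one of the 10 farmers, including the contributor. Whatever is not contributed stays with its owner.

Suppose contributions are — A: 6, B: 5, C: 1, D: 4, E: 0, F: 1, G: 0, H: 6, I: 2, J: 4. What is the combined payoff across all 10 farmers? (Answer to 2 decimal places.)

Total contributed: 6 + 5 + 1 + 4 + 0 + 1 + 0 + 6 + 2 + 4 = 29; total kept: 10 × 9 − 29 = 61.
The canal-maintenance pool pays out 0.59 × 10 × 29 = 171.10 in aggregate.
Group total = 61 + 171.10 = 232.10.

232.10 labor-hours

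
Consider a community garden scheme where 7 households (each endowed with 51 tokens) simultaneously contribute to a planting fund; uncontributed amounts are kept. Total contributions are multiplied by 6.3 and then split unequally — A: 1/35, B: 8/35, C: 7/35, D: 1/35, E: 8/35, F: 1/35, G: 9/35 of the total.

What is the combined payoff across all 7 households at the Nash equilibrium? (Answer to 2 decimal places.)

Each unit j contributes comes back to j as 6.3 × (j's share), so j prefers to contribute only if that share exceeds 1/6.3 = 0.1587; otherwise keeping the unit dominates.
B, C, E and G clear that bar, contributing 51 each; the remaining 3 contribute 0. Total contributed: 204.
The planting fund pays out 6.3 × 204 = 1285.20 in total (split across the unequal shares, but the aggregate is all that matters for the group sum).
The 3 free-riders keep 51 each, adding 153. Group total = 153 + 1285.20 = 1438.20.

1438.20 tokens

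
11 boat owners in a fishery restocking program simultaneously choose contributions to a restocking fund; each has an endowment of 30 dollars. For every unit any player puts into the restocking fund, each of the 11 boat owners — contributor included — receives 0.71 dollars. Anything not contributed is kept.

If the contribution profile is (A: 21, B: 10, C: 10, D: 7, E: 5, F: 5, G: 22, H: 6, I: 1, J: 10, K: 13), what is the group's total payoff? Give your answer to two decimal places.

Total contributed: 21 + 10 + 10 + 7 + 5 + 5 + 22 + 6 + 1 + 10 + 13 = 110; total kept: 11 × 30 − 110 = 220.
The restocking fund pays out 0.71 × 11 × 110 = 859.10 in aggregate.
Group total = 220 + 859.10 = 1079.10.

1079.10 dollars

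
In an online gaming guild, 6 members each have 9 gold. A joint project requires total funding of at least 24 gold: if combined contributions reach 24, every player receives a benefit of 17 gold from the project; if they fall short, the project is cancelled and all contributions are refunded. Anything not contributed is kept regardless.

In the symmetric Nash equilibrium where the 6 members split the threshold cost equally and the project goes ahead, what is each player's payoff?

Equal share of the threshold: 24/6 = 4.
At this profile no one gains by cutting their contribution: any cut drops the total below 24, the project is cancelled, contributions are refunded, and the deviator ends with 9, which is less than 9 − 4 + 17 = 22. Contributing more than 4 just wastes the excess. So contributing exactly 4 is a best response.
Each player's payoff: 9 − 4 + 17 = 22.

22 gold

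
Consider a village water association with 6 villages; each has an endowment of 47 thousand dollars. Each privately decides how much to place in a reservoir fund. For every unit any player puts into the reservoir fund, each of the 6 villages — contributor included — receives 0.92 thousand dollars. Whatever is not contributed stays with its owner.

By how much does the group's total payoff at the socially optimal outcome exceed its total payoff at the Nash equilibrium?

The private return per contributed unit is 0.92 < 1, so contributing 0 is dominant for every player. At the Nash equilibrium everyone keeps their 47, and the group total is 6 × 47 = 282.
Each contributed unit returns 5.520 to the group as a whole (0.92 to each of 6 players), which exceeds 1, so the social optimum is full contribution: group total = 5.520 × 282 = 1556.64.
Efficiency loss = 1556.64 − 282 = 1274.64.

1274.64 thousand dollars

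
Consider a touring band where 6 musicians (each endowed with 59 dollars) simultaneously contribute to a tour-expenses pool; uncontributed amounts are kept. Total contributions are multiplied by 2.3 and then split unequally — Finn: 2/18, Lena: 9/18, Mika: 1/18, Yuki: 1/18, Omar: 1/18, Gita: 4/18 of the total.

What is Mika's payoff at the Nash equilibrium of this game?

Each unit j contributes comes back to j as 2.3 × (j's share), so j prefers to contribute only if that share exceeds 1/2.3 = 0.4348; otherwise keeping the unit dominates.
Lena alone (share 9/18) is above the threshold, contributing 59; the remaining 5 contribute 0. Total contributed: 59.
Mika keeps 59 and receives 2.3 × 59 × 1/18 = 7.54 from the tour-expenses pool, for a payoff of 66.54.

66.54 dollars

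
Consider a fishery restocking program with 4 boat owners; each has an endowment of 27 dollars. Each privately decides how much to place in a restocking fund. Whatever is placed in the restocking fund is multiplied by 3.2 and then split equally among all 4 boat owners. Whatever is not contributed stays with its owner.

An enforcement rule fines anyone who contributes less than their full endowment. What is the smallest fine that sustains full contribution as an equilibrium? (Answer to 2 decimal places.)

Given the others contribute fully, the best deviation is to contribute 0 (any partial contribution still incurs the fine and gives up units whose private return 0.8000 is below 1).
Deviating from 27 to 0 saves 27 dollars but forfeits the deviator's share of the drop in the restocking fund: 3.2/4 × 27 = 21.60.
So the deviation gain is 27 − 21.60 = 5.40, and the fine must be at least 5.40 dollars to wipe it out.

5.40 dollars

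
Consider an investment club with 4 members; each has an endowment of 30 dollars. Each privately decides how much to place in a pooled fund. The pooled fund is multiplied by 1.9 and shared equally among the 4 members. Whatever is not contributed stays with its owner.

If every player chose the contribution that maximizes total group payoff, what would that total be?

Each contributed unit returns 1.900 to the group as a whole (0.4750 to each of 4 players), which exceeds 1, so the social optimum is full contribution: group total = 1.900 × 120 = 228.00.

228.00 dollars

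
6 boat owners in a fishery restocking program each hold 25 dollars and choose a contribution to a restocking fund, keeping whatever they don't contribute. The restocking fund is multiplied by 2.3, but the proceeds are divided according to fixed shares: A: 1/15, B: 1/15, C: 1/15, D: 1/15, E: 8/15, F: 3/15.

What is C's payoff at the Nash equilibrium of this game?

A player with share s gets back 2.3·s per unit contributed, so full contribution is dominant for anyone with s > 1/2.3 = 0.4348 and zero contribution is dominant for anyone below.
Only E (8/15) clears that bar, contributing 25; the remaining 5 contribute 0. Total contributed: 25.
C keeps 25 and receives 2.3 × 25 × 1/15 = 3.83 from the restocking fund, for a payoff of 28.83.

28.83 dollars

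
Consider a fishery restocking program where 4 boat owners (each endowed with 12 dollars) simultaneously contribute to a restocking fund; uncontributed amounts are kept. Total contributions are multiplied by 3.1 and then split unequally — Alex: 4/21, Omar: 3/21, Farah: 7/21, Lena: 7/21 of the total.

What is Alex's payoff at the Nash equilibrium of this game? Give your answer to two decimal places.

For player j, contributing a unit is worthwhile iff 3.1 × (j's share) ≥ 1, i.e. iff j's share is at least 0.3226.
The shares above 0.3226 belong to Farah and Lena, contributing 12 each; the remaining 2 contribute 0. Total contributed: 24.
Alex keeps 12 and receives 3.1 × 24 × 4/21 = 14.17 from the restocking fund, for a payoff of 26.17.

26.17 dollars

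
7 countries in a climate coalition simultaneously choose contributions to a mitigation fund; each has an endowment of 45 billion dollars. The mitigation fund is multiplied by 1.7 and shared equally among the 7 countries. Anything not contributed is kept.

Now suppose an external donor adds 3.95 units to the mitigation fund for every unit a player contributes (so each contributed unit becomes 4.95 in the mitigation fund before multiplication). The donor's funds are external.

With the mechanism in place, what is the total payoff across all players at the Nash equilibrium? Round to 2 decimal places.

Under the mechanism each unit contributed yields 1.7 × 4.95 / 7 = 1.2021 back to its contributor per unit of net cost, which exceeds 1, making full contribution the dominant choice for everyone.
At the Nash equilibrium everyone contributes 45. Group total payoff = 1.7 × 4.95 × 315 = 2650.73.

2650.73 billion dollars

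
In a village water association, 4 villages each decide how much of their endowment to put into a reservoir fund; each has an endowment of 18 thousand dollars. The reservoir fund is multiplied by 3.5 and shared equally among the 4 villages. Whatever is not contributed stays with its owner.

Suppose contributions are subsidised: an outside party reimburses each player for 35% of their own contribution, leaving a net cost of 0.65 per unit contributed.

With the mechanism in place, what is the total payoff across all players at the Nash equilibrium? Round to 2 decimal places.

277.20 thousand dollars

Under the mechanism each unit contributed yields (3.5/4) / 0.65 = 1.3462 back to its contributor per unit of net cost, which exceeds 1, making full contribution the dominant choice for everyone.
At the Nash equilibrium everyone contributes 18. Group total payoff = 4 × (18 × 0.35 + 3.5 × 18) = 277.20.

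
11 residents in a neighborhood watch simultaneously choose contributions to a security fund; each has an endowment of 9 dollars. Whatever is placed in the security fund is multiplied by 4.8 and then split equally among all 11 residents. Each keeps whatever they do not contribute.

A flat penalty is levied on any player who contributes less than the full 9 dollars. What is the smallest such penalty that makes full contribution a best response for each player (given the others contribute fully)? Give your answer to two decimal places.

Given the others contribute fully, the best deviation is to contribute 0 (any partial contribution still incurs the fine and gives up units whose private return 0.4364 is below 1).
Deviating from 9 to 0 saves 9 dollars but forfeits the deviator's share of the drop in the security fund: 4.8/11 × 9 = 3.93.
So the deviation gain is 9 − 3.93 = 5.07, and the fine must be at least 5.07 dollars to wipe it out.

5.07 dollars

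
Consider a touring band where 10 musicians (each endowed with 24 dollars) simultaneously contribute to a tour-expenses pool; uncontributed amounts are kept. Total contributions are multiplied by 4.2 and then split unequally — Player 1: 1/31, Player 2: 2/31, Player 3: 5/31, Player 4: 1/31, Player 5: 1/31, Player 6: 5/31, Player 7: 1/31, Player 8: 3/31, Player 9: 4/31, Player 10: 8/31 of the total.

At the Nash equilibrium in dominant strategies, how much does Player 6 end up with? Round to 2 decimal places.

40.26 dollars

A player with share s gets back 4.2·s per unit contributed, so full contribution is dominant for anyone with s > 1/4.2 = 0.2381 and zero contribution is dominant for anyone below.
The only share above 0.2381 is Player 10's 8/31, contributing 24; the remaining 9 contribute 0. Total contributed: 24.
Player 6 keeps 24 and receives 4.2 × 24 × 5/31 = 16.26 from the tour-expenses pool, for a payoff of 40.26.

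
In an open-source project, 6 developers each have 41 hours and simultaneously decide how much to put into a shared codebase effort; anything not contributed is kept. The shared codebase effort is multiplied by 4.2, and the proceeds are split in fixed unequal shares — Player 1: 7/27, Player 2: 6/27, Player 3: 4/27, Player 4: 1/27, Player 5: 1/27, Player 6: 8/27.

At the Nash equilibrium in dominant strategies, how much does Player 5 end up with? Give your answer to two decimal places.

53.76 hours

Each unit j contributes comes back to j as 4.2 × (j's share), so j prefers to contribute only if that share exceeds 1/4.2 = 0.2381; otherwise keeping the unit dominates.
Player 1 and Player 6 clear that bar, contributing 41 each; the remaining 4 contribute 0. Total contributed: 82.
Player 5 keeps 41 and receives 4.2 × 82 × 1/27 = 12.76 from the shared codebase effort, for a payoff of 53.76.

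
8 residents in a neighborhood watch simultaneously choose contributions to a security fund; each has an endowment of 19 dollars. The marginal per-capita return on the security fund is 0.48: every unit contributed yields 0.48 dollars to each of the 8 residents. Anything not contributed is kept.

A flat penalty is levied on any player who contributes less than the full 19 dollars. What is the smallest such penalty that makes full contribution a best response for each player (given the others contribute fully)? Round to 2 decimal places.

9.88 dollars

Given the others contribute fully, the best deviation is to contribute 0 (any partial contribution still incurs the fine and gives up units whose private return 0.48 is below 1).
Deviating from 19 to 0 saves 19 dollars but forfeits the deviator's share of the drop in the security fund: 0.48 × 19 = 9.12.
So the deviation gain is 19 − 9.12 = 9.88, and the fine must be at least 9.88 dollars to wipe it out.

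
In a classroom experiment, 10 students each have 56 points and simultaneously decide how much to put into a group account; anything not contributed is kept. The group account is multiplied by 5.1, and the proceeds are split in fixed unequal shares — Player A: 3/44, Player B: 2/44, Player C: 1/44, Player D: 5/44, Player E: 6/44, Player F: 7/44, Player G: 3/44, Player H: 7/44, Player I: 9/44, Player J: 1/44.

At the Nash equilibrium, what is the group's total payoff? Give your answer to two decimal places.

For player j, contributing a unit is worthwhile iff 5.1 × (j's share) ≥ 1, i.e. iff j's share is at least 0.1961.
Player I alone (share 9/44) is above the threshold, contributing 56; the remaining 9 contribute 0. Total contributed: 56.
The group account pays out 5.1 × 56 = 285.60 in total (split across the unequal shares, but the aggregate is all that matters for the group sum).
The 9 free-riders keep 56 each, adding 504. Group total = 504 + 285.60 = 789.60.

789.60 points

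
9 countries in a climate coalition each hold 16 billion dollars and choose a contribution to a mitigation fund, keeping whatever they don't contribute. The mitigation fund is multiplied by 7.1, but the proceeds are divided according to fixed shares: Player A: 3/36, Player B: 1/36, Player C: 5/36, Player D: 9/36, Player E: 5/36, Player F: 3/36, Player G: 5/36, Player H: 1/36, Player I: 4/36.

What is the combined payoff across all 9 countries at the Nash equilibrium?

A player with share s gets back 7.1·s per unit contributed, so full contribution is dominant for anyone with s > 1/7.1 = 0.1408 and zero contribution is dominant for anyone below.
The only share above 0.1408 is Player D's 9/36, contributing 16; the remaining 8 contribute 0. Total contributed: 16.
The mitigation fund pays out 7.1 × 16 = 113.60 in total (split across the unequal shares, but the aggregate is all that matters for the group sum).
The 8 free-riders keep 16 each, adding 128. Group total = 128 + 113.60 = 241.60.

241.60 billion dollars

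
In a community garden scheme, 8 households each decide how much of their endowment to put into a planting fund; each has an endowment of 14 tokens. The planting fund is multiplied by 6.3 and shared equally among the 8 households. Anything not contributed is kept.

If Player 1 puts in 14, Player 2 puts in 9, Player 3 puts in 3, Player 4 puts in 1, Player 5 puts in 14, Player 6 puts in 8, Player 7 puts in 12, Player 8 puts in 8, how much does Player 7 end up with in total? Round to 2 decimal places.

56.34 tokens

Total contributed: 14 + 9 + 3 + 1 + 14 + 8 + 12 + 8 = 69.
Each receives 6.3 × 69 / 8 = 54.34 from the planting fund.
Player 7 keeps 14 − 12 = 2, so Player 7's payoff is 2 + 54.34 = 56.34.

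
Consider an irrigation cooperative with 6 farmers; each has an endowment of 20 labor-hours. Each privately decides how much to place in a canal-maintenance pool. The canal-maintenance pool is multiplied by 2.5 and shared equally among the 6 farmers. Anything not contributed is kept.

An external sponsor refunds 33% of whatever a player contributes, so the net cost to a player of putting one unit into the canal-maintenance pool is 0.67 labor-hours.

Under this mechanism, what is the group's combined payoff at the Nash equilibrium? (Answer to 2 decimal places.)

120.00 labor-hours

With the mechanism, a contributed unit returns (2.5/6) / 0.67 = 0.6219 per unit of net cost — still below 1 — so contributing 0 remains dominant for every player.
At the Nash equilibrium no one contributes; group total payoff = 6 × 20 = 120.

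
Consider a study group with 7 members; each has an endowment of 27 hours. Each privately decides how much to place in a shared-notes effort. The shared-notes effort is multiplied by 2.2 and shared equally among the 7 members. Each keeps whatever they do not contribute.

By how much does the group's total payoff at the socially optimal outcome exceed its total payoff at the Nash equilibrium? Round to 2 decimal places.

Each contributed unit returns 2.2/7 = 0.3143 to its contributor — below 1 — so contributing 0 is dominant for every player. At the Nash equilibrium everyone keeps their 27, and the group total is 7 × 27 = 189.
Each contributed unit returns 2.200 to the group as a whole (0.3143 to each of 7 players), which exceeds 1, so the social optimum is full contribution: group total = 2.200 × 189 = 415.80.
Efficiency loss = 415.80 − 189 = 226.80.

226.80 hours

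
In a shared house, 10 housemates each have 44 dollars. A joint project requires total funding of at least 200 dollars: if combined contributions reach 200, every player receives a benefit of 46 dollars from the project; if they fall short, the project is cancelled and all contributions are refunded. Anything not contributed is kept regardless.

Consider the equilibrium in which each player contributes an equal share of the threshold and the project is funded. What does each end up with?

Equal share of the threshold: 200/10 = 20.
At this profile no one gains by cutting their contribution: any cut drops the total below 200, the project is cancelled, contributions are refunded, and the deviator ends with 44, which is less than 44 − 20 + 46 = 70. Contributing more than 20 just wastes the excess. So contributing exactly 20 is a best response.
Each player's payoff: 44 − 20 + 46 = 70.

70 dollars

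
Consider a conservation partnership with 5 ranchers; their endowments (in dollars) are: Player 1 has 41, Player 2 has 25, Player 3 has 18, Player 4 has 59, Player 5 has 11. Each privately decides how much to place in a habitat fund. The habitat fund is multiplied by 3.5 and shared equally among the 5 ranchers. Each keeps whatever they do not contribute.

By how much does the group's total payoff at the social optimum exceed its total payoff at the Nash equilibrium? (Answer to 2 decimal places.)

385.00 dollars

The private return per contributed unit is 3.5/5 = 0.7000 < 1 for every player regardless of endowment, so the Nash equilibrium is zero contribution and the group total is Σ E_j = 41 + 25 + 18 + 59 + 11 = 154.
Each contributed unit returns 3.500 to the group, so the social optimum is full contribution by everyone: group total = 3.500 × 154 = 539.00.
Efficiency loss = (3.500 − 1) × 154 = 385.00.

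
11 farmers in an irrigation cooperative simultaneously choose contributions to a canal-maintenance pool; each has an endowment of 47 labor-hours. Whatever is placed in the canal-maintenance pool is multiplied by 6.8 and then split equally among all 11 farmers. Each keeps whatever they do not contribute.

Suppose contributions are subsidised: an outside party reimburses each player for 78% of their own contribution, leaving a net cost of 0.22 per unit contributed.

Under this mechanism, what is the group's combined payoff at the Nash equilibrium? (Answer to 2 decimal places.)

The effective private return per unit is now (6.8/11) / 0.22 = 2.8099 > 1, so every player's dominant strategy flips to full contribution.
At the Nash equilibrium everyone contributes 47. Group total payoff = 11 × (47 × 0.78 + 6.8 × 47) = 3918.86.

3918.86 labor-hours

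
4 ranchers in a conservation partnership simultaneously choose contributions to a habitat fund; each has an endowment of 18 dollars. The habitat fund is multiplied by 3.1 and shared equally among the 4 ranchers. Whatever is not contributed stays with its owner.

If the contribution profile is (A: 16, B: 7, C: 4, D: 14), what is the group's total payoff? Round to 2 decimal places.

158.10 dollars

Total contributed: 16 + 7 + 4 + 14 = 41; total kept: 4 × 18 − 41 = 31.
The habitat fund pays out 3.1 × 41 = 127.10 in aggregate.
Group total = 31 + 127.10 = 158.10.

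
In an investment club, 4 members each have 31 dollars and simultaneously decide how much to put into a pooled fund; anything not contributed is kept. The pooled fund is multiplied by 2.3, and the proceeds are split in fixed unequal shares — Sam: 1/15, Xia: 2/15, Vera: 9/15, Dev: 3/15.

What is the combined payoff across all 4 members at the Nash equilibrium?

A player with share s gets back 2.3·s per unit contributed, so full contribution is dominant for anyone with s > 1/2.3 = 0.4348 and zero contribution is dominant for anyone below.
Vera alone (share 9/15) is above the threshold, contributing 31; the remaining 3 contribute 0. Total contributed: 31.
The pooled fund pays out 2.3 × 31 = 71.30 in total (split across the unequal shares, but the aggregate is all that matters for the group sum).
The 3 free-riders keep 31 each, adding 93. Group total = 93 + 71.30 = 164.30.

164.30 dollars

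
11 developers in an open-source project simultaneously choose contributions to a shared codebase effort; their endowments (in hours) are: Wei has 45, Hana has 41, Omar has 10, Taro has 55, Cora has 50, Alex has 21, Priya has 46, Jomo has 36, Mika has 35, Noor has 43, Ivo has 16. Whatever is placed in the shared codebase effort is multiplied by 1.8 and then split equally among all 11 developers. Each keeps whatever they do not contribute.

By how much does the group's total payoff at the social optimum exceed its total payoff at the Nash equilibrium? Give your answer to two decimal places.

The private return per contributed unit is 1.8/11 = 0.1636 < 1 for every player regardless of endowment, so the Nash equilibrium is zero contribution and the group total is Σ E_j = 45 + 41 + 10 + 55 + 50 + 21 + 46 + 36 + 35 + 43 + 16 = 398.
Each contributed unit returns 1.800 to the group, so the social optimum is full contribution by everyone: group total = 1.800 × 398 = 716.40.
Efficiency loss = (1.800 − 1) × 398 = 318.40.

318.40 hours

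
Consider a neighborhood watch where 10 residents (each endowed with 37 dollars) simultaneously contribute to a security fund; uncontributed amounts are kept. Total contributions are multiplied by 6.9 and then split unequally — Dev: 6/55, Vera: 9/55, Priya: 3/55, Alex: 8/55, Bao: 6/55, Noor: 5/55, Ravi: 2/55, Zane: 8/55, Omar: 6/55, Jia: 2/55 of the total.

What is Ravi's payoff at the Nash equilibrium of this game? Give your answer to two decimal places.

A player with share s gets back 6.9·s per unit contributed, so full contribution is dominant for anyone with s > 1/6.9 = 0.1449 and zero contribution is dominant for anyone below.
The shares above 0.1449 belong to Vera, Alex and Zane, contributing 37 each; the remaining 7 contribute 0. Total contributed: 111.
Ravi keeps 37 and receives 6.9 × 111 × 2/55 = 27.85 from the security fund, for a payoff of 64.85.

64.85 dollars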